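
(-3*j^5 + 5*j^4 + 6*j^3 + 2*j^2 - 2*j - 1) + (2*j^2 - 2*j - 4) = -3*j^5 + 5*j^4 + 6*j^3 + 4*j^2 - 4*j - 5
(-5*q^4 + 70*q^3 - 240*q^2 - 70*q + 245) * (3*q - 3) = -15*q^5 + 225*q^4 - 930*q^3 + 510*q^2 + 945*q - 735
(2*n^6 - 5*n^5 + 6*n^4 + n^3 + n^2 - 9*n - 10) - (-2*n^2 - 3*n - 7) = 2*n^6 - 5*n^5 + 6*n^4 + n^3 + 3*n^2 - 6*n - 3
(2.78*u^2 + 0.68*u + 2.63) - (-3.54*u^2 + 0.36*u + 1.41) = 6.32*u^2 + 0.32*u + 1.22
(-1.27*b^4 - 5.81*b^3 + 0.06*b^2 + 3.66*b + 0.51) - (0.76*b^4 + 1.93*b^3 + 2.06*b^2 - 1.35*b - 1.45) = -2.03*b^4 - 7.74*b^3 - 2.0*b^2 + 5.01*b + 1.96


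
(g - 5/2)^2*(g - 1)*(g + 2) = g^4 - 4*g^3 - 3*g^2/4 + 65*g/4 - 25/2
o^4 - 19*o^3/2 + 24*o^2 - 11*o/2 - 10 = (o - 5)*(o - 4)*(o - 1)*(o + 1/2)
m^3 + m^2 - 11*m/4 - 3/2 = (m - 3/2)*(m + 1/2)*(m + 2)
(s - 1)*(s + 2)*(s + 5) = s^3 + 6*s^2 + 3*s - 10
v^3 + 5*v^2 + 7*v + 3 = (v + 1)^2*(v + 3)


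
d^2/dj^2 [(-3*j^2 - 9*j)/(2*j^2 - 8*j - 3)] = 6*(-28*j^3 - 18*j^2 - 54*j + 63)/(8*j^6 - 96*j^5 + 348*j^4 - 224*j^3 - 522*j^2 - 216*j - 27)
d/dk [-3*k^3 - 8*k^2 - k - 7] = -9*k^2 - 16*k - 1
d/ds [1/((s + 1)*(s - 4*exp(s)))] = (-s + (s + 1)*(4*exp(s) - 1) + 4*exp(s))/((s + 1)^2*(s - 4*exp(s))^2)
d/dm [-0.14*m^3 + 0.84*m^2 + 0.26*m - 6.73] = -0.42*m^2 + 1.68*m + 0.26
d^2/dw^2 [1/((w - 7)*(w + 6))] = 2*((w - 7)^2 + (w - 7)*(w + 6) + (w + 6)^2)/((w - 7)^3*(w + 6)^3)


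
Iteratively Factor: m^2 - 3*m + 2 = (m - 2)*(m - 1)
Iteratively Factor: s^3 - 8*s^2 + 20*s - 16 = (s - 2)*(s^2 - 6*s + 8) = (s - 4)*(s - 2)*(s - 2)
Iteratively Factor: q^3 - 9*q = (q - 3)*(q^2 + 3*q) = q*(q - 3)*(q + 3)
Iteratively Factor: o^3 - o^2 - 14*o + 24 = (o + 4)*(o^2 - 5*o + 6) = (o - 2)*(o + 4)*(o - 3)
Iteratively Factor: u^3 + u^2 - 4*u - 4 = (u - 2)*(u^2 + 3*u + 2) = (u - 2)*(u + 2)*(u + 1)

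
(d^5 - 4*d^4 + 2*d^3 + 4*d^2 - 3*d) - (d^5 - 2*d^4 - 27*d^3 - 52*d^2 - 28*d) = -2*d^4 + 29*d^3 + 56*d^2 + 25*d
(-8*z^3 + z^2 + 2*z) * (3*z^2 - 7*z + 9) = -24*z^5 + 59*z^4 - 73*z^3 - 5*z^2 + 18*z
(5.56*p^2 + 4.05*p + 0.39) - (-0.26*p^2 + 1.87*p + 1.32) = 5.82*p^2 + 2.18*p - 0.93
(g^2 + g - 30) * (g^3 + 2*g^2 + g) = g^5 + 3*g^4 - 27*g^3 - 59*g^2 - 30*g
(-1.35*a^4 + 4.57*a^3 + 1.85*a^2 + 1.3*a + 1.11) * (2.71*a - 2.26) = -3.6585*a^5 + 15.4357*a^4 - 5.3147*a^3 - 0.658*a^2 + 0.0701000000000005*a - 2.5086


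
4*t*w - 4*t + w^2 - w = (4*t + w)*(w - 1)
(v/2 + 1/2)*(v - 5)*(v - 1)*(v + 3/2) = v^4/2 - 7*v^3/4 - 17*v^2/4 + 7*v/4 + 15/4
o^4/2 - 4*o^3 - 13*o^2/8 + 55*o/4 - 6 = (o/2 + 1)*(o - 8)*(o - 3/2)*(o - 1/2)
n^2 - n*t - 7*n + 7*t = (n - 7)*(n - t)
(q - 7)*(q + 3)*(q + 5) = q^3 + q^2 - 41*q - 105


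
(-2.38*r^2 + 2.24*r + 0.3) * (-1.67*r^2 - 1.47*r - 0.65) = 3.9746*r^4 - 0.2422*r^3 - 2.2468*r^2 - 1.897*r - 0.195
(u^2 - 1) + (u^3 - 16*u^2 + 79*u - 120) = u^3 - 15*u^2 + 79*u - 121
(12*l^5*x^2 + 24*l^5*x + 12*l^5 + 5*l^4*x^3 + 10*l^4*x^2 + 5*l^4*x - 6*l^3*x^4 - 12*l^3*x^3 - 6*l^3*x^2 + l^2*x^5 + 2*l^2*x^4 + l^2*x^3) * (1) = 12*l^5*x^2 + 24*l^5*x + 12*l^5 + 5*l^4*x^3 + 10*l^4*x^2 + 5*l^4*x - 6*l^3*x^4 - 12*l^3*x^3 - 6*l^3*x^2 + l^2*x^5 + 2*l^2*x^4 + l^2*x^3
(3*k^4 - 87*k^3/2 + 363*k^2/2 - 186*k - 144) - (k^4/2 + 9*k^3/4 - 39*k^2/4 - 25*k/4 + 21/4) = 5*k^4/2 - 183*k^3/4 + 765*k^2/4 - 719*k/4 - 597/4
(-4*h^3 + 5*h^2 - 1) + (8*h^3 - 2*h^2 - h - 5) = 4*h^3 + 3*h^2 - h - 6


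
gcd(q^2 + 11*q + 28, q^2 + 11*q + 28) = q^2 + 11*q + 28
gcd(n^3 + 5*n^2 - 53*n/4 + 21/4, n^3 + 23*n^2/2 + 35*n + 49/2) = n + 7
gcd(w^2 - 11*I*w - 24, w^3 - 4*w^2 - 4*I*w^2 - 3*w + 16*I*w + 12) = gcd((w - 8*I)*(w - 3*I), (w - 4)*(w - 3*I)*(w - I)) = w - 3*I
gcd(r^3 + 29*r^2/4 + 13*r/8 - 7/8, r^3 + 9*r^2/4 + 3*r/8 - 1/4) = r^2 + r/4 - 1/8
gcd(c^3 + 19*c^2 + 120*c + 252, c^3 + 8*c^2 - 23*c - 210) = c^2 + 13*c + 42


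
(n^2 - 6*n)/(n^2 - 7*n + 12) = n*(n - 6)/(n^2 - 7*n + 12)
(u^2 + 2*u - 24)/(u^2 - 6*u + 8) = (u + 6)/(u - 2)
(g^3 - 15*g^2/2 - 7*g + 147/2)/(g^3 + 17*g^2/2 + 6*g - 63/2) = (2*g^2 - 21*g + 49)/(2*g^2 + 11*g - 21)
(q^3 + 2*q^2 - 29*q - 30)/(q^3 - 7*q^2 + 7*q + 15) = (q + 6)/(q - 3)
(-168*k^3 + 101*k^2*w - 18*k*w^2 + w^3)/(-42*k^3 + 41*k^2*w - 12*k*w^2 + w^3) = (-8*k + w)/(-2*k + w)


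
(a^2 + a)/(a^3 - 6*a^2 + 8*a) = (a + 1)/(a^2 - 6*a + 8)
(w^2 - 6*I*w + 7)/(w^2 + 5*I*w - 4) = (w - 7*I)/(w + 4*I)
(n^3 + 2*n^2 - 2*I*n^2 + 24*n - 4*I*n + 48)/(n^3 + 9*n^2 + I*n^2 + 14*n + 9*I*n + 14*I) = (n^2 - 2*I*n + 24)/(n^2 + n*(7 + I) + 7*I)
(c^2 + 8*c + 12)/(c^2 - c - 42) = (c + 2)/(c - 7)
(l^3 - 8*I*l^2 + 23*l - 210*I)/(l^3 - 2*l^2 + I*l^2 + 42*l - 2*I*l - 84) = (l^2 - 2*I*l + 35)/(l^2 + l*(-2 + 7*I) - 14*I)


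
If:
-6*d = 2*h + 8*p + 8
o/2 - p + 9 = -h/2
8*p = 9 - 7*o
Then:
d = 107/21 - 50*p/21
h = 22*p/7 - 135/7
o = 9/7 - 8*p/7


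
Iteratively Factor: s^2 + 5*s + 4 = (s + 4)*(s + 1)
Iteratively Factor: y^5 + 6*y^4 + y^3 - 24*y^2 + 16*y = (y + 4)*(y^4 + 2*y^3 - 7*y^2 + 4*y) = (y + 4)^2*(y^3 - 2*y^2 + y) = y*(y + 4)^2*(y^2 - 2*y + 1) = y*(y - 1)*(y + 4)^2*(y - 1)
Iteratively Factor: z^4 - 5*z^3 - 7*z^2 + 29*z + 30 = (z + 1)*(z^3 - 6*z^2 - z + 30) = (z - 5)*(z + 1)*(z^2 - z - 6) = (z - 5)*(z + 1)*(z + 2)*(z - 3)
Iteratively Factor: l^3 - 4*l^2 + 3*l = (l - 1)*(l^2 - 3*l) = (l - 3)*(l - 1)*(l)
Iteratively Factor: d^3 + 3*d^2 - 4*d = (d)*(d^2 + 3*d - 4) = d*(d + 4)*(d - 1)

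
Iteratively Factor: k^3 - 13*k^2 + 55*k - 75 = (k - 3)*(k^2 - 10*k + 25) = (k - 5)*(k - 3)*(k - 5)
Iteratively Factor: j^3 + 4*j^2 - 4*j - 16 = (j - 2)*(j^2 + 6*j + 8) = (j - 2)*(j + 2)*(j + 4)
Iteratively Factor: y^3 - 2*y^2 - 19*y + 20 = (y - 1)*(y^2 - y - 20) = (y - 5)*(y - 1)*(y + 4)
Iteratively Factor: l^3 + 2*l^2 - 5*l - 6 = (l - 2)*(l^2 + 4*l + 3) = (l - 2)*(l + 1)*(l + 3)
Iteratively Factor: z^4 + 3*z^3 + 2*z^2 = (z)*(z^3 + 3*z^2 + 2*z) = z^2*(z^2 + 3*z + 2) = z^2*(z + 2)*(z + 1)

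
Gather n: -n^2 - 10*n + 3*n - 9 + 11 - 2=-n^2 - 7*n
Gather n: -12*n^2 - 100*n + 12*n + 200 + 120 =-12*n^2 - 88*n + 320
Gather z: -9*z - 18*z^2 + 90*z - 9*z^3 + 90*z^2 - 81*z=-9*z^3 + 72*z^2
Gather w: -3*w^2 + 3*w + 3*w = -3*w^2 + 6*w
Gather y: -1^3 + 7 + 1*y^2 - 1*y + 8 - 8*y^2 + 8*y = -7*y^2 + 7*y + 14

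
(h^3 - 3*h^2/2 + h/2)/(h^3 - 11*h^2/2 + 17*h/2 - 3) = h*(h - 1)/(h^2 - 5*h + 6)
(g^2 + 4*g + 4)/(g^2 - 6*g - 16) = (g + 2)/(g - 8)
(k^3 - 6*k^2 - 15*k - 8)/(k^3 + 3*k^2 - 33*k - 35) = (k^2 - 7*k - 8)/(k^2 + 2*k - 35)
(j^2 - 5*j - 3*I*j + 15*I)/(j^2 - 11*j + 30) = (j - 3*I)/(j - 6)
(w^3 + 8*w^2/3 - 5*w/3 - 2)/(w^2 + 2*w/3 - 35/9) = 3*(3*w^3 + 8*w^2 - 5*w - 6)/(9*w^2 + 6*w - 35)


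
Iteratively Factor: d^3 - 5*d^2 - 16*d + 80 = (d - 4)*(d^2 - d - 20) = (d - 4)*(d + 4)*(d - 5)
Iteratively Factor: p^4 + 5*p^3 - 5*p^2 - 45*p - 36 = (p - 3)*(p^3 + 8*p^2 + 19*p + 12) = (p - 3)*(p + 1)*(p^2 + 7*p + 12) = (p - 3)*(p + 1)*(p + 3)*(p + 4)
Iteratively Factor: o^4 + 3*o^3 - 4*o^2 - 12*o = (o)*(o^3 + 3*o^2 - 4*o - 12) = o*(o + 3)*(o^2 - 4) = o*(o + 2)*(o + 3)*(o - 2)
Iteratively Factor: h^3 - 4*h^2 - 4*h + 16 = (h - 4)*(h^2 - 4) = (h - 4)*(h - 2)*(h + 2)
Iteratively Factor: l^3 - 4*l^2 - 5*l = (l + 1)*(l^2 - 5*l) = (l - 5)*(l + 1)*(l)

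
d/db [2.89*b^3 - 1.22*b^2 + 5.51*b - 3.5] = 8.67*b^2 - 2.44*b + 5.51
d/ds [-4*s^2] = -8*s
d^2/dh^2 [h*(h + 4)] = 2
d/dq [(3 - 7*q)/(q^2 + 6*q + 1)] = (7*q^2 - 6*q - 25)/(q^4 + 12*q^3 + 38*q^2 + 12*q + 1)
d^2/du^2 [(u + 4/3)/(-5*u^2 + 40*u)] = 2*(u*(u - 8)*(9*u - 20) - 4*(u - 4)^2*(3*u + 4))/(15*u^3*(u - 8)^3)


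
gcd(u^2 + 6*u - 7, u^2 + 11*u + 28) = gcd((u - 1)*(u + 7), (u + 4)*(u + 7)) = u + 7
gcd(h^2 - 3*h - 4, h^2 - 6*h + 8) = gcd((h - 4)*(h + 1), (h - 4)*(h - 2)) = h - 4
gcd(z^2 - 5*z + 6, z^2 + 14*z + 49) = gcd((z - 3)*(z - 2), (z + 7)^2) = 1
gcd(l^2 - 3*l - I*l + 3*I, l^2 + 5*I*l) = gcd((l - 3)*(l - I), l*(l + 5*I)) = 1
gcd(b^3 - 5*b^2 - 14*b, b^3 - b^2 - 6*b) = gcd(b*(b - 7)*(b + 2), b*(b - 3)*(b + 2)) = b^2 + 2*b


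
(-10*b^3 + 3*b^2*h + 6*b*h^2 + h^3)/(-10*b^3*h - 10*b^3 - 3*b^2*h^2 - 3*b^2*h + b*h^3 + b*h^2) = (5*b^2 - 4*b*h - h^2)/(b*(5*b*h + 5*b - h^2 - h))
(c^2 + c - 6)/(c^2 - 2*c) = (c + 3)/c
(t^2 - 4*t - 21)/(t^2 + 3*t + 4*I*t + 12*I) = (t - 7)/(t + 4*I)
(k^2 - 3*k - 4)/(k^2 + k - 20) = (k + 1)/(k + 5)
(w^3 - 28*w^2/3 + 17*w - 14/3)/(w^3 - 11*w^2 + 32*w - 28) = (w - 1/3)/(w - 2)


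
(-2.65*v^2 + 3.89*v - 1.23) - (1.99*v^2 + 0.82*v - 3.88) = -4.64*v^2 + 3.07*v + 2.65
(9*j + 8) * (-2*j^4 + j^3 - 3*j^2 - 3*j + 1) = -18*j^5 - 7*j^4 - 19*j^3 - 51*j^2 - 15*j + 8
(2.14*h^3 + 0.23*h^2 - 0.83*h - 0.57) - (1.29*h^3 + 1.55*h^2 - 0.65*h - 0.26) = 0.85*h^3 - 1.32*h^2 - 0.18*h - 0.31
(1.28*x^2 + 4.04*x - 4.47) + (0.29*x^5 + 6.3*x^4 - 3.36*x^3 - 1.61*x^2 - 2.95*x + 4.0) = 0.29*x^5 + 6.3*x^4 - 3.36*x^3 - 0.33*x^2 + 1.09*x - 0.47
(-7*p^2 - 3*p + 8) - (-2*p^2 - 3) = -5*p^2 - 3*p + 11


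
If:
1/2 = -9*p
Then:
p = -1/18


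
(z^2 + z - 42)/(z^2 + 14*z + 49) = (z - 6)/(z + 7)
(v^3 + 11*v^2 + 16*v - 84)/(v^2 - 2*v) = v + 13 + 42/v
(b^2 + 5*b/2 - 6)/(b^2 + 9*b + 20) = (b - 3/2)/(b + 5)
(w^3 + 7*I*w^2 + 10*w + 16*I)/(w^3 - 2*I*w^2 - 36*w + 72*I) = (w^2 + 9*I*w - 8)/(w^2 - 36)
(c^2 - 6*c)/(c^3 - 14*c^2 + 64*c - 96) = c/(c^2 - 8*c + 16)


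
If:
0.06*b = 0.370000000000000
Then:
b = 6.17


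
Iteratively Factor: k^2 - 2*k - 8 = (k - 4)*(k + 2)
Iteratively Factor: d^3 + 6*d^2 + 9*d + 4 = (d + 1)*(d^2 + 5*d + 4) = (d + 1)^2*(d + 4)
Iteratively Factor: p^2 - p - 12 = (p - 4)*(p + 3)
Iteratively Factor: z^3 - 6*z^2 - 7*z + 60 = (z - 4)*(z^2 - 2*z - 15) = (z - 5)*(z - 4)*(z + 3)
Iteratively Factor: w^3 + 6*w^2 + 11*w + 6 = (w + 3)*(w^2 + 3*w + 2) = (w + 1)*(w + 3)*(w + 2)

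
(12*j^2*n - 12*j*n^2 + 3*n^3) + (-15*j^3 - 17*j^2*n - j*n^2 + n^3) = -15*j^3 - 5*j^2*n - 13*j*n^2 + 4*n^3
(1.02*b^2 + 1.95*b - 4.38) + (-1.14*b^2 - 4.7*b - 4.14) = -0.12*b^2 - 2.75*b - 8.52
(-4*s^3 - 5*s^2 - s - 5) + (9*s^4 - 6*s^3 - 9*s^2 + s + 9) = 9*s^4 - 10*s^3 - 14*s^2 + 4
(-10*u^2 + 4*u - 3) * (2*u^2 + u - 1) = -20*u^4 - 2*u^3 + 8*u^2 - 7*u + 3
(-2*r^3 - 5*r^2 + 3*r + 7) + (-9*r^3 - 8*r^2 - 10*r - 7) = -11*r^3 - 13*r^2 - 7*r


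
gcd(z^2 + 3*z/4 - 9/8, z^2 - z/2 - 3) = z + 3/2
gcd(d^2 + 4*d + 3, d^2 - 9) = d + 3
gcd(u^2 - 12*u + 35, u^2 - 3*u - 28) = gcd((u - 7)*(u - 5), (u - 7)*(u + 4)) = u - 7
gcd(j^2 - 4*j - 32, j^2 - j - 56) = j - 8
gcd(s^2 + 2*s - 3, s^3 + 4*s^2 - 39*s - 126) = s + 3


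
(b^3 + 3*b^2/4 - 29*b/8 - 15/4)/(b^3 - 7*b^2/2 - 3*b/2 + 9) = (b + 5/4)/(b - 3)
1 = 1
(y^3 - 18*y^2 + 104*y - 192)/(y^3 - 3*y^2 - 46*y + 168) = (y - 8)/(y + 7)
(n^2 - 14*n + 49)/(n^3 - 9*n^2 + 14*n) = (n - 7)/(n*(n - 2))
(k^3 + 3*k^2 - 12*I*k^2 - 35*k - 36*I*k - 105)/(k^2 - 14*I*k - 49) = (k^2 + k*(3 - 5*I) - 15*I)/(k - 7*I)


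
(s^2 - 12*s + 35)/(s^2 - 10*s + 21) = (s - 5)/(s - 3)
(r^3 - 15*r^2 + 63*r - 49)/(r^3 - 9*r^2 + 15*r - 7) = (r - 7)/(r - 1)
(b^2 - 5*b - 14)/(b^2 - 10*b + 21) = (b + 2)/(b - 3)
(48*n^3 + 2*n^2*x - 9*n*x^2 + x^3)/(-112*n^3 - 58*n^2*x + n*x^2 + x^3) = (-3*n + x)/(7*n + x)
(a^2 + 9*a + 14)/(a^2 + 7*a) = (a + 2)/a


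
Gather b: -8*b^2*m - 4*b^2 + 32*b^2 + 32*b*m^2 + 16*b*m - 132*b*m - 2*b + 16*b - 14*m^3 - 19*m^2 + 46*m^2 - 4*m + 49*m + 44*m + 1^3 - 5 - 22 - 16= b^2*(28 - 8*m) + b*(32*m^2 - 116*m + 14) - 14*m^3 + 27*m^2 + 89*m - 42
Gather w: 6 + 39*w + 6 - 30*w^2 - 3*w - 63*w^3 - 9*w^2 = -63*w^3 - 39*w^2 + 36*w + 12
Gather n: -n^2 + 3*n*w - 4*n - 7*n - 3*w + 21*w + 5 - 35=-n^2 + n*(3*w - 11) + 18*w - 30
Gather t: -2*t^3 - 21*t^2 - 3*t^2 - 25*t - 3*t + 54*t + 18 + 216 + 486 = -2*t^3 - 24*t^2 + 26*t + 720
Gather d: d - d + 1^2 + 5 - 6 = 0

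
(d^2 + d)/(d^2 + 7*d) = (d + 1)/(d + 7)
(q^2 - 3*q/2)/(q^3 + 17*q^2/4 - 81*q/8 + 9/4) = 4*q/(4*q^2 + 23*q - 6)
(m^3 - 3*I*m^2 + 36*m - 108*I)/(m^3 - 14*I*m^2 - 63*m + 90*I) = (m + 6*I)/(m - 5*I)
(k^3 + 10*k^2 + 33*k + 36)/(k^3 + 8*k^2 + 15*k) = (k^2 + 7*k + 12)/(k*(k + 5))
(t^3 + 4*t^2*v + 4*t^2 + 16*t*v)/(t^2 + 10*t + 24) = t*(t + 4*v)/(t + 6)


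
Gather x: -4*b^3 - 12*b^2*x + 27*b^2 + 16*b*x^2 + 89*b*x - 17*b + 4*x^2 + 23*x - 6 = -4*b^3 + 27*b^2 - 17*b + x^2*(16*b + 4) + x*(-12*b^2 + 89*b + 23) - 6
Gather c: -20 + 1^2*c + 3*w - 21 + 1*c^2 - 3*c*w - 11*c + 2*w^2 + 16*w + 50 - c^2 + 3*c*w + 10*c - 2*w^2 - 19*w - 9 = 0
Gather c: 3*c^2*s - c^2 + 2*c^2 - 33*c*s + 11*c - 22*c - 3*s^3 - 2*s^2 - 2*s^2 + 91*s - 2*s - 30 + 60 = c^2*(3*s + 1) + c*(-33*s - 11) - 3*s^3 - 4*s^2 + 89*s + 30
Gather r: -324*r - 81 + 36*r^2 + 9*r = 36*r^2 - 315*r - 81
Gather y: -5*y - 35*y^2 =-35*y^2 - 5*y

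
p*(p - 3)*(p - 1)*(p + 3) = p^4 - p^3 - 9*p^2 + 9*p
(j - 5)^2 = j^2 - 10*j + 25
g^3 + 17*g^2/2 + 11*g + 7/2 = (g + 1/2)*(g + 1)*(g + 7)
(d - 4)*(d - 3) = d^2 - 7*d + 12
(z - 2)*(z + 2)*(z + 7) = z^3 + 7*z^2 - 4*z - 28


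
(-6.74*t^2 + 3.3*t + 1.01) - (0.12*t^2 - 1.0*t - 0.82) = -6.86*t^2 + 4.3*t + 1.83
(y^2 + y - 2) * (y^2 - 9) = y^4 + y^3 - 11*y^2 - 9*y + 18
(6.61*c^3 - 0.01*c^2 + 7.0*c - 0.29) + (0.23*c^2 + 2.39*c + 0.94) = 6.61*c^3 + 0.22*c^2 + 9.39*c + 0.65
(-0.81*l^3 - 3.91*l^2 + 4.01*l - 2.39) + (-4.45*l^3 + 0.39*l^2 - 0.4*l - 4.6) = -5.26*l^3 - 3.52*l^2 + 3.61*l - 6.99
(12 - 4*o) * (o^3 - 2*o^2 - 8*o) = -4*o^4 + 20*o^3 + 8*o^2 - 96*o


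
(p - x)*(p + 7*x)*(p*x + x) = p^3*x + 6*p^2*x^2 + p^2*x - 7*p*x^3 + 6*p*x^2 - 7*x^3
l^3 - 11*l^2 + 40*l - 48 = (l - 4)^2*(l - 3)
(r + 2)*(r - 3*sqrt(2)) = r^2 - 3*sqrt(2)*r + 2*r - 6*sqrt(2)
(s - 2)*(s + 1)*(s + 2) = s^3 + s^2 - 4*s - 4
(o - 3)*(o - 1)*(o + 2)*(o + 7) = o^4 + 5*o^3 - 19*o^2 - 29*o + 42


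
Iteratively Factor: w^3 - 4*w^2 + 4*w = (w - 2)*(w^2 - 2*w) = w*(w - 2)*(w - 2)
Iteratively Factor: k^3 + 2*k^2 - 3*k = (k - 1)*(k^2 + 3*k) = k*(k - 1)*(k + 3)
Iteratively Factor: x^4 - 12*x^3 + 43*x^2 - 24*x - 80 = (x + 1)*(x^3 - 13*x^2 + 56*x - 80) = (x - 4)*(x + 1)*(x^2 - 9*x + 20) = (x - 5)*(x - 4)*(x + 1)*(x - 4)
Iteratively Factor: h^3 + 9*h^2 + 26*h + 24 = (h + 2)*(h^2 + 7*h + 12) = (h + 2)*(h + 3)*(h + 4)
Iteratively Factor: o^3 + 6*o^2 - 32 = (o + 4)*(o^2 + 2*o - 8) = (o + 4)^2*(o - 2)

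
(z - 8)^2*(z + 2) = z^3 - 14*z^2 + 32*z + 128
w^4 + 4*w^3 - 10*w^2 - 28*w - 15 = (w - 3)*(w + 1)^2*(w + 5)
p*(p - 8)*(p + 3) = p^3 - 5*p^2 - 24*p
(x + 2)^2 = x^2 + 4*x + 4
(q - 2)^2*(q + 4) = q^3 - 12*q + 16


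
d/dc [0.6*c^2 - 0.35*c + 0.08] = 1.2*c - 0.35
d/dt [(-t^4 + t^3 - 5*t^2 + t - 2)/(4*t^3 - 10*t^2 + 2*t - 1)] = (-4*t^6 + 20*t^5 + 4*t^4 + 21*t^2 - 30*t + 3)/(16*t^6 - 80*t^5 + 116*t^4 - 48*t^3 + 24*t^2 - 4*t + 1)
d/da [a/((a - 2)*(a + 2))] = (-a^2 - 4)/(a^4 - 8*a^2 + 16)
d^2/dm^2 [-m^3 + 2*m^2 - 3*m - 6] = 4 - 6*m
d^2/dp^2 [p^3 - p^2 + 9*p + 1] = 6*p - 2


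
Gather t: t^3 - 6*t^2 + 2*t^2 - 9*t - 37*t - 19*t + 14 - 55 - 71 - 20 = t^3 - 4*t^2 - 65*t - 132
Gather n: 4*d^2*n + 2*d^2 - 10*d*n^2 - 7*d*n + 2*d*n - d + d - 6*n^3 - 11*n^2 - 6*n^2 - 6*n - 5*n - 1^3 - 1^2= 2*d^2 - 6*n^3 + n^2*(-10*d - 17) + n*(4*d^2 - 5*d - 11) - 2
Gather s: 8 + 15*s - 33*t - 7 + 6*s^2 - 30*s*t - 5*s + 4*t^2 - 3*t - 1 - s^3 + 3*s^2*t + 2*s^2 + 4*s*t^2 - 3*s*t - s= -s^3 + s^2*(3*t + 8) + s*(4*t^2 - 33*t + 9) + 4*t^2 - 36*t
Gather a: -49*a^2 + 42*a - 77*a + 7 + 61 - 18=-49*a^2 - 35*a + 50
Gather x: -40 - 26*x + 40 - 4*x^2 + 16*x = -4*x^2 - 10*x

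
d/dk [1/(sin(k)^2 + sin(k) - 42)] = -(2*sin(k) + 1)*cos(k)/(sin(k)^2 + sin(k) - 42)^2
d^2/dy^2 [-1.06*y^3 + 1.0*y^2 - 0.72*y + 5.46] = 2.0 - 6.36*y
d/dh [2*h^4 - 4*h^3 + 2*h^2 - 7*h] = 8*h^3 - 12*h^2 + 4*h - 7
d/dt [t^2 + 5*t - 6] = 2*t + 5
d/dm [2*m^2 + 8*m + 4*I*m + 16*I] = 4*m + 8 + 4*I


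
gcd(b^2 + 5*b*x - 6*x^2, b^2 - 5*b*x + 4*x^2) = -b + x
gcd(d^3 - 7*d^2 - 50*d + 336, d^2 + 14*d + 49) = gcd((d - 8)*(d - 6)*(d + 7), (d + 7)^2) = d + 7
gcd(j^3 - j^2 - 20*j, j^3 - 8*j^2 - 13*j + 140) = j^2 - j - 20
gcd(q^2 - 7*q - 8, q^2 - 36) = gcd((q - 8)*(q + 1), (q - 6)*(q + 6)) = 1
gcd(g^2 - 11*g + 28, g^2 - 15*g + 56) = g - 7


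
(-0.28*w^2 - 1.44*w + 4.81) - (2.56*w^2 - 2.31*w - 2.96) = -2.84*w^2 + 0.87*w + 7.77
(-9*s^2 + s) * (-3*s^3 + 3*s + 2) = 27*s^5 - 3*s^4 - 27*s^3 - 15*s^2 + 2*s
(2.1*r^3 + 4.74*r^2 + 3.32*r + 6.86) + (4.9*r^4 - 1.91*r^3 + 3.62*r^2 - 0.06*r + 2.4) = 4.9*r^4 + 0.19*r^3 + 8.36*r^2 + 3.26*r + 9.26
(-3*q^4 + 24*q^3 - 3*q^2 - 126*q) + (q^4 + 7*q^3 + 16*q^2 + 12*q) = -2*q^4 + 31*q^3 + 13*q^2 - 114*q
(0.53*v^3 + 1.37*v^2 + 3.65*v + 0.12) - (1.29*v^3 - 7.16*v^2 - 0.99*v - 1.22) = -0.76*v^3 + 8.53*v^2 + 4.64*v + 1.34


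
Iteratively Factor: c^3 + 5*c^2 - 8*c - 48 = (c + 4)*(c^2 + c - 12) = (c - 3)*(c + 4)*(c + 4)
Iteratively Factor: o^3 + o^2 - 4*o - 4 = (o - 2)*(o^2 + 3*o + 2) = (o - 2)*(o + 1)*(o + 2)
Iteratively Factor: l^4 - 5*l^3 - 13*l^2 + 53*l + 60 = (l + 1)*(l^3 - 6*l^2 - 7*l + 60) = (l + 1)*(l + 3)*(l^2 - 9*l + 20) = (l - 5)*(l + 1)*(l + 3)*(l - 4)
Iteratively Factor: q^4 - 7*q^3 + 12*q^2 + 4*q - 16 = (q + 1)*(q^3 - 8*q^2 + 20*q - 16) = (q - 4)*(q + 1)*(q^2 - 4*q + 4) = (q - 4)*(q - 2)*(q + 1)*(q - 2)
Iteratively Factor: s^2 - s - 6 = (s - 3)*(s + 2)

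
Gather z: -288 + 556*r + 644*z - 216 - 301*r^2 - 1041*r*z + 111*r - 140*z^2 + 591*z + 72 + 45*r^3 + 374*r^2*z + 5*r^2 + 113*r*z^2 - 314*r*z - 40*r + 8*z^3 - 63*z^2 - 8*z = 45*r^3 - 296*r^2 + 627*r + 8*z^3 + z^2*(113*r - 203) + z*(374*r^2 - 1355*r + 1227) - 432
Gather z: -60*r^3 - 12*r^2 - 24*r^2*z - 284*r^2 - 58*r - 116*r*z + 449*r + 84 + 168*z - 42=-60*r^3 - 296*r^2 + 391*r + z*(-24*r^2 - 116*r + 168) + 42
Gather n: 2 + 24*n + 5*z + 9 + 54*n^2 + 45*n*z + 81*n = 54*n^2 + n*(45*z + 105) + 5*z + 11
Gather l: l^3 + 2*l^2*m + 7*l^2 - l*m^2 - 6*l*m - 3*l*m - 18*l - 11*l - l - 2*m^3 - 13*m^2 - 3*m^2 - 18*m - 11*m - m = l^3 + l^2*(2*m + 7) + l*(-m^2 - 9*m - 30) - 2*m^3 - 16*m^2 - 30*m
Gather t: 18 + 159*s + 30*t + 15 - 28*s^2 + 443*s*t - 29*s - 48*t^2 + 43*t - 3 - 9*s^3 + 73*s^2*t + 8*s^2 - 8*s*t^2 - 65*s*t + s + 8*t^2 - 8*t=-9*s^3 - 20*s^2 + 131*s + t^2*(-8*s - 40) + t*(73*s^2 + 378*s + 65) + 30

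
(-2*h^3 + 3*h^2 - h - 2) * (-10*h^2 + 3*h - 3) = 20*h^5 - 36*h^4 + 25*h^3 + 8*h^2 - 3*h + 6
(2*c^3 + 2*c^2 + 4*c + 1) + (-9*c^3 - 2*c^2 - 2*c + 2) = -7*c^3 + 2*c + 3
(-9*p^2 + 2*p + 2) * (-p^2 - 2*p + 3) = 9*p^4 + 16*p^3 - 33*p^2 + 2*p + 6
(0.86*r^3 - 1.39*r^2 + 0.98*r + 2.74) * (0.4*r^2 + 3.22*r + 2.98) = 0.344*r^5 + 2.2132*r^4 - 1.521*r^3 + 0.1094*r^2 + 11.7432*r + 8.1652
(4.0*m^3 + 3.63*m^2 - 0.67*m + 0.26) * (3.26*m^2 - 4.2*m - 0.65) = 13.04*m^5 - 4.9662*m^4 - 20.0302*m^3 + 1.3021*m^2 - 0.6565*m - 0.169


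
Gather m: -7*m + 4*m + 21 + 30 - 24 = 27 - 3*m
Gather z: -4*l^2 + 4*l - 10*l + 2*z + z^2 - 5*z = -4*l^2 - 6*l + z^2 - 3*z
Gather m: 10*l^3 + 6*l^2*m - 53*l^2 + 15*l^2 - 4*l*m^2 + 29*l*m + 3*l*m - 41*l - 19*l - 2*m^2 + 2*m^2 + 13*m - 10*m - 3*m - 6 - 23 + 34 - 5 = 10*l^3 - 38*l^2 - 4*l*m^2 - 60*l + m*(6*l^2 + 32*l)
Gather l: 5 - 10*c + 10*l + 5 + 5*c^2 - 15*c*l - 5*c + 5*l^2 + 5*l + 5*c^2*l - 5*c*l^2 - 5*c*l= 5*c^2 - 15*c + l^2*(5 - 5*c) + l*(5*c^2 - 20*c + 15) + 10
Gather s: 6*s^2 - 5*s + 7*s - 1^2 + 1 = 6*s^2 + 2*s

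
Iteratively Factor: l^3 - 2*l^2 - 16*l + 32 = (l - 4)*(l^2 + 2*l - 8) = (l - 4)*(l + 4)*(l - 2)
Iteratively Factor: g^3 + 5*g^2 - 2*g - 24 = (g - 2)*(g^2 + 7*g + 12) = (g - 2)*(g + 4)*(g + 3)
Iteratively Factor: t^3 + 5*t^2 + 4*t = (t)*(t^2 + 5*t + 4) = t*(t + 4)*(t + 1)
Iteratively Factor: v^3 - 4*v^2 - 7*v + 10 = (v - 5)*(v^2 + v - 2) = (v - 5)*(v - 1)*(v + 2)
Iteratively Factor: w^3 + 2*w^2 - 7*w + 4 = (w + 4)*(w^2 - 2*w + 1) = (w - 1)*(w + 4)*(w - 1)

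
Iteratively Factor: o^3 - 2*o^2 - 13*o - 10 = (o - 5)*(o^2 + 3*o + 2) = (o - 5)*(o + 2)*(o + 1)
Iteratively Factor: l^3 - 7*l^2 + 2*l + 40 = (l - 5)*(l^2 - 2*l - 8) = (l - 5)*(l - 4)*(l + 2)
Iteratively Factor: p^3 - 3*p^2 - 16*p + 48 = (p - 4)*(p^2 + p - 12) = (p - 4)*(p + 4)*(p - 3)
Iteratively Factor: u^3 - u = (u - 1)*(u^2 + u) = (u - 1)*(u + 1)*(u)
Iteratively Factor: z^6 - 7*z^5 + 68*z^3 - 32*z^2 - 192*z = (z + 2)*(z^5 - 9*z^4 + 18*z^3 + 32*z^2 - 96*z) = (z - 4)*(z + 2)*(z^4 - 5*z^3 - 2*z^2 + 24*z) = (z - 4)*(z - 3)*(z + 2)*(z^3 - 2*z^2 - 8*z) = (z - 4)*(z - 3)*(z + 2)^2*(z^2 - 4*z) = (z - 4)^2*(z - 3)*(z + 2)^2*(z)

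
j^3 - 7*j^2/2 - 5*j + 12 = (j - 4)*(j - 3/2)*(j + 2)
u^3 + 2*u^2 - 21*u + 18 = (u - 3)*(u - 1)*(u + 6)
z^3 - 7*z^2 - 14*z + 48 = (z - 8)*(z - 2)*(z + 3)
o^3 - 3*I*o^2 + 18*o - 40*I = (o - 5*I)*(o - 2*I)*(o + 4*I)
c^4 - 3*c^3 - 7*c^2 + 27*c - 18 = (c - 3)*(c - 2)*(c - 1)*(c + 3)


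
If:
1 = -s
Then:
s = -1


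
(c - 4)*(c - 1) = c^2 - 5*c + 4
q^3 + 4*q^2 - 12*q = q*(q - 2)*(q + 6)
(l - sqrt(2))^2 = l^2 - 2*sqrt(2)*l + 2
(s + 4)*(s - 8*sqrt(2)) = s^2 - 8*sqrt(2)*s + 4*s - 32*sqrt(2)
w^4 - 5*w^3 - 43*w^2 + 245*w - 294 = (w - 7)*(w - 3)*(w - 2)*(w + 7)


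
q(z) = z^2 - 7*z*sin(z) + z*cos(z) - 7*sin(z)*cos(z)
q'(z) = -z*sin(z) - 7*z*cos(z) + 2*z + 7*sin(z)^2 - 7*sin(z) - 7*cos(z)^2 + cos(z)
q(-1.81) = -10.22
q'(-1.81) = 4.40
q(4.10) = 34.65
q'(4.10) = 35.58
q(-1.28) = -5.39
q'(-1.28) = 11.62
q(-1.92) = -10.54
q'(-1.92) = 1.35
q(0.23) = -1.64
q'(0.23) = -8.05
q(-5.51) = 49.86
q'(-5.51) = 16.09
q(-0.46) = 1.15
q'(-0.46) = 1.52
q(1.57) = -8.53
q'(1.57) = 1.56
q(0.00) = 0.00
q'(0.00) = -6.00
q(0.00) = 0.00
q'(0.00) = -6.00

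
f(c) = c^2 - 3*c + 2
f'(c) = 2*c - 3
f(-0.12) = 2.37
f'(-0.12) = -3.24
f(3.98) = 5.90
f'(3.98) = 4.96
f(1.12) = -0.11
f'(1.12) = -0.76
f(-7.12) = 74.05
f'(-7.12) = -17.24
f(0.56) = 0.63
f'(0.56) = -1.88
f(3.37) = 3.25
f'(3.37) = 3.74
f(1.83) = -0.14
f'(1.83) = 0.66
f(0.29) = 1.21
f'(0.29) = -2.42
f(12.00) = 110.00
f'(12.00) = 21.00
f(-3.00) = 20.00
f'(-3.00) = -9.00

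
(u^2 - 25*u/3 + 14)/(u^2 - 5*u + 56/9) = 3*(u - 6)/(3*u - 8)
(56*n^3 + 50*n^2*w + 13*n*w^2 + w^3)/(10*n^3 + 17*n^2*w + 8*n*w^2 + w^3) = (28*n^2 + 11*n*w + w^2)/(5*n^2 + 6*n*w + w^2)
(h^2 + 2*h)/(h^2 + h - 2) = h/(h - 1)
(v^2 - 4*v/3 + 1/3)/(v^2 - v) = (v - 1/3)/v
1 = 1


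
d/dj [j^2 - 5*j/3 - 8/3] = 2*j - 5/3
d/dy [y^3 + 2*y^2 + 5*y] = 3*y^2 + 4*y + 5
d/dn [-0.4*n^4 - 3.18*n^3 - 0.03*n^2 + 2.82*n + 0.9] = -1.6*n^3 - 9.54*n^2 - 0.06*n + 2.82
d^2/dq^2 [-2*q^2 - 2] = -4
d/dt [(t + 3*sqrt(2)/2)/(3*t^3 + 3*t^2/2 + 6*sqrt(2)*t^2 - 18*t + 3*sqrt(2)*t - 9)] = 2*(2*t^3 + t^2 + 4*sqrt(2)*t^2 - 12*t + 2*sqrt(2)*t - (2*t + 3*sqrt(2))*(3*t^2 + t + 4*sqrt(2)*t - 6 + sqrt(2)) - 6)/(3*(2*t^3 + t^2 + 4*sqrt(2)*t^2 - 12*t + 2*sqrt(2)*t - 6)^2)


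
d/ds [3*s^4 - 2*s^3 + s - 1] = 12*s^3 - 6*s^2 + 1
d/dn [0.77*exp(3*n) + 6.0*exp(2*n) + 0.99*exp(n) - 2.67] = (2.31*exp(2*n) + 12.0*exp(n) + 0.99)*exp(n)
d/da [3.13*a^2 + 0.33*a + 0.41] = 6.26*a + 0.33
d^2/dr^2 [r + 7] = 0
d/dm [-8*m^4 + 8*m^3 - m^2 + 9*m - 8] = -32*m^3 + 24*m^2 - 2*m + 9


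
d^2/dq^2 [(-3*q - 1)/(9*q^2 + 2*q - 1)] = 2*(-4*(3*q + 1)*(9*q + 1)^2 + 3*(27*q + 5)*(9*q^2 + 2*q - 1))/(9*q^2 + 2*q - 1)^3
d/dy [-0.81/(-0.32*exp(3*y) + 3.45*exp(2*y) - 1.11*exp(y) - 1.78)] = (-0.7776*exp(2*y) + 5.589*exp(y) - 0.8991)*exp(y)/(0.32*exp(3*y) - 3.45*exp(2*y) + 1.11*exp(y) + 1.78)^2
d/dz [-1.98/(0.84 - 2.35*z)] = -4.653/(2.35*z - 0.84)^2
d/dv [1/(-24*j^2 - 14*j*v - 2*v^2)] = (7*j/2 + v)/(12*j^2 + 7*j*v + v^2)^2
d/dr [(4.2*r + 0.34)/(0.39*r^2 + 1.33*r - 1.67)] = (1.638*r^2 + 5.586*r - (0.78*r + 1.33)*(4.2*r + 0.34) - 7.014)/(0.39*r^2 + 1.33*r - 1.67)^2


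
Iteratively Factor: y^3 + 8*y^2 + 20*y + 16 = (y + 2)*(y^2 + 6*y + 8) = (y + 2)*(y + 4)*(y + 2)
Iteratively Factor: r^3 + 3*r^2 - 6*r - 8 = (r + 4)*(r^2 - r - 2) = (r + 1)*(r + 4)*(r - 2)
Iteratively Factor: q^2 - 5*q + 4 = (q - 1)*(q - 4)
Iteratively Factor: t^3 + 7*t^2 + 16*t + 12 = (t + 3)*(t^2 + 4*t + 4) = (t + 2)*(t + 3)*(t + 2)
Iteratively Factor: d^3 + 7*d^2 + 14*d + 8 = (d + 1)*(d^2 + 6*d + 8) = (d + 1)*(d + 4)*(d + 2)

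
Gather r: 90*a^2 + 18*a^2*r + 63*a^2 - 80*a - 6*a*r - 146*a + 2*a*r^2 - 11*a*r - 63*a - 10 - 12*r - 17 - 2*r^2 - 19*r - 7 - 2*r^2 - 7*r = 153*a^2 - 289*a + r^2*(2*a - 4) + r*(18*a^2 - 17*a - 38) - 34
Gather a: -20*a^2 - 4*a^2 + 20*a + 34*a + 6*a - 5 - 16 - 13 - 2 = -24*a^2 + 60*a - 36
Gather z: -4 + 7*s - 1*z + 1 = 7*s - z - 3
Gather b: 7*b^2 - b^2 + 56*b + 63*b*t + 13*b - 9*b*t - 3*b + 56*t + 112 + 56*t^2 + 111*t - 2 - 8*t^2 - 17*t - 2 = 6*b^2 + b*(54*t + 66) + 48*t^2 + 150*t + 108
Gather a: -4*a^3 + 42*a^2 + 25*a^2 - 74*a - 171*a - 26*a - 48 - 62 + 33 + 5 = -4*a^3 + 67*a^2 - 271*a - 72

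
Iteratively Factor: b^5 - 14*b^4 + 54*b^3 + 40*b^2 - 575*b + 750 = (b - 5)*(b^4 - 9*b^3 + 9*b^2 + 85*b - 150) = (b - 5)^2*(b^3 - 4*b^2 - 11*b + 30) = (b - 5)^2*(b - 2)*(b^2 - 2*b - 15) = (b - 5)^3*(b - 2)*(b + 3)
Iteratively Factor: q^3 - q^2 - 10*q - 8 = (q + 2)*(q^2 - 3*q - 4) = (q + 1)*(q + 2)*(q - 4)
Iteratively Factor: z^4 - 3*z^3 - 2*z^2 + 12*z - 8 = (z + 2)*(z^3 - 5*z^2 + 8*z - 4) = (z - 2)*(z + 2)*(z^2 - 3*z + 2) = (z - 2)^2*(z + 2)*(z - 1)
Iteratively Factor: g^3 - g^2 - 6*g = (g - 3)*(g^2 + 2*g) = (g - 3)*(g + 2)*(g)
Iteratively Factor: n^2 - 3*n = (n - 3)*(n)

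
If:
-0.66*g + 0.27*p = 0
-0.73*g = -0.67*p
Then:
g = 0.00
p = 0.00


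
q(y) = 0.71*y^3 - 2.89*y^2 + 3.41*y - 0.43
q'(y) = 2.13*y^2 - 5.78*y + 3.41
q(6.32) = 84.92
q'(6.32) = 51.96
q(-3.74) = -90.75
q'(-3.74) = 54.82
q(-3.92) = -100.97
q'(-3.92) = 58.80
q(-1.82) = -20.49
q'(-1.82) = 20.99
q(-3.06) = -58.27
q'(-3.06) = 41.04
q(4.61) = 23.43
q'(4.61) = 22.03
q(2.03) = 0.52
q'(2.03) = 0.45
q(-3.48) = -77.22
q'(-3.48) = 49.32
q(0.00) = -0.43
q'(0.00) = 3.41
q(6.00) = 69.35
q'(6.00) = 45.41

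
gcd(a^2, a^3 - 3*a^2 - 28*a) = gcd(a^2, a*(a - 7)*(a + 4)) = a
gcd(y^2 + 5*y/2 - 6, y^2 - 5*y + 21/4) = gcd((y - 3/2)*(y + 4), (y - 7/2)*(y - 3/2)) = y - 3/2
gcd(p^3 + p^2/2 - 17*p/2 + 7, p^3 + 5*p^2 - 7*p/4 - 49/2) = p^2 + 3*p/2 - 7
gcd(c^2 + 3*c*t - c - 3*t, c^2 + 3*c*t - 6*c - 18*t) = c + 3*t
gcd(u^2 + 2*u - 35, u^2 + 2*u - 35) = u^2 + 2*u - 35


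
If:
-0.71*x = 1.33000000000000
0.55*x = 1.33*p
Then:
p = -0.77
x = -1.87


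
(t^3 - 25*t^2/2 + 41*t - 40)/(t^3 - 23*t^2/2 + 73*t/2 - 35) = (t - 8)/(t - 7)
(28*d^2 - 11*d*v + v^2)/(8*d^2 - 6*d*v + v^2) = (-7*d + v)/(-2*d + v)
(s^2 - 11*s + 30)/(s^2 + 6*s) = (s^2 - 11*s + 30)/(s*(s + 6))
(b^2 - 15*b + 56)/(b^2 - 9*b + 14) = (b - 8)/(b - 2)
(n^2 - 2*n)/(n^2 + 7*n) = (n - 2)/(n + 7)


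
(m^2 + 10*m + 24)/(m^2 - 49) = (m^2 + 10*m + 24)/(m^2 - 49)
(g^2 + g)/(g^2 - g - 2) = g/(g - 2)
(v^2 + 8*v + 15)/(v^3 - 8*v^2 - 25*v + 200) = (v + 3)/(v^2 - 13*v + 40)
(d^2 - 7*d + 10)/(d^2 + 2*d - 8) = (d - 5)/(d + 4)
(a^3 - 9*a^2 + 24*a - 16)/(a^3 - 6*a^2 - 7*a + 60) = (a^2 - 5*a + 4)/(a^2 - 2*a - 15)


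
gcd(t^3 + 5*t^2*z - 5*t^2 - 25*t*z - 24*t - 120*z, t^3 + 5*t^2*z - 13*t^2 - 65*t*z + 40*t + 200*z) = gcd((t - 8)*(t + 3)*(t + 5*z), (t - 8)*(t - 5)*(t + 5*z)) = t^2 + 5*t*z - 8*t - 40*z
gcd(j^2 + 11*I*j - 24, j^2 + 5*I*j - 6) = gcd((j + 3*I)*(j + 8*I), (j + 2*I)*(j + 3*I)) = j + 3*I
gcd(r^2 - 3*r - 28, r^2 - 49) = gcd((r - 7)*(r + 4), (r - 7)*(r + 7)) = r - 7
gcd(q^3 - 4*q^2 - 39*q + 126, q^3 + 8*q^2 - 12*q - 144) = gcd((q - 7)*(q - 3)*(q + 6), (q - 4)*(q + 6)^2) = q + 6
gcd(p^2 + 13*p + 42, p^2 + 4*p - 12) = p + 6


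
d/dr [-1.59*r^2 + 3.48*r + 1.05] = 3.48 - 3.18*r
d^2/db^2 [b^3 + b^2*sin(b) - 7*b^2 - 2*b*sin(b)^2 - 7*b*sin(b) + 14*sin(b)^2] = -b^2*sin(b) + 7*b*sin(b) + 4*b*cos(b) - 4*b*cos(2*b) + 6*b + 2*sin(b) - 4*sin(2*b) - 14*cos(b) + 28*cos(2*b) - 14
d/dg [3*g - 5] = 3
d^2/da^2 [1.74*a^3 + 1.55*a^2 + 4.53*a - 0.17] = 10.44*a + 3.1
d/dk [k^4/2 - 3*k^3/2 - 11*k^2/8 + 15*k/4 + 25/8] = 2*k^3 - 9*k^2/2 - 11*k/4 + 15/4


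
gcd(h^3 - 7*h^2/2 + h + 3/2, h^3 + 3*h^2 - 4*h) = h - 1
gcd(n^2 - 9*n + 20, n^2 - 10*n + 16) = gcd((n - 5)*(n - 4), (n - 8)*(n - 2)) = 1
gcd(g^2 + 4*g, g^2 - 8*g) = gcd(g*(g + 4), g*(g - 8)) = g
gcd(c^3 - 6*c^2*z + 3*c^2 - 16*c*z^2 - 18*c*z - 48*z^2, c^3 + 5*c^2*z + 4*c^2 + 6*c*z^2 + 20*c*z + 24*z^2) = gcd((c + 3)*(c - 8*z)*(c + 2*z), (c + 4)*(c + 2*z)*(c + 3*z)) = c + 2*z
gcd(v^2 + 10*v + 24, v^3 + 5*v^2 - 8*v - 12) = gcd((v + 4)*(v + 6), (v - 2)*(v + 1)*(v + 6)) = v + 6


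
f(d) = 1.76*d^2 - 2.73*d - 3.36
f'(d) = 3.52*d - 2.73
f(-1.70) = 6.37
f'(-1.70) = -8.71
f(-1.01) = 1.19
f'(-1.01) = -6.29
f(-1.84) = 7.62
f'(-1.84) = -9.21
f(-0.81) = 0.01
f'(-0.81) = -5.58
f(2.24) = -0.64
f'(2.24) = 5.15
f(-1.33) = 3.38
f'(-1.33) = -7.41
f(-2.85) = 18.72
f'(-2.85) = -12.76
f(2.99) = 4.21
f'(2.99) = 7.79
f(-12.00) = 282.84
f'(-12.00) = -44.97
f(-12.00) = 282.84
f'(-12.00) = -44.97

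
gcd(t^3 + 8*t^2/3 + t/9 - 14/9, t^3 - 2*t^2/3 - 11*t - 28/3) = t^2 + 10*t/3 + 7/3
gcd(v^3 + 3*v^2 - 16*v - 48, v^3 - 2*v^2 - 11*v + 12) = v^2 - v - 12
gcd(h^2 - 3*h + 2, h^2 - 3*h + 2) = h^2 - 3*h + 2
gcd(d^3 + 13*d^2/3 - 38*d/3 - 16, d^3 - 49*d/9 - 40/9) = d^2 - 5*d/3 - 8/3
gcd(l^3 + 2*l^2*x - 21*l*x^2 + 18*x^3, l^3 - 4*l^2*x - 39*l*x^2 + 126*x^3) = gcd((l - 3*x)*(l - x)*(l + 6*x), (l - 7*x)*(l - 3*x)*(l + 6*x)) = -l^2 - 3*l*x + 18*x^2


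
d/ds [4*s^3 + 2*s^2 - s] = 12*s^2 + 4*s - 1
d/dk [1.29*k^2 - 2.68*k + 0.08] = 2.58*k - 2.68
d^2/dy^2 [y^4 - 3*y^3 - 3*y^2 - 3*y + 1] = 12*y^2 - 18*y - 6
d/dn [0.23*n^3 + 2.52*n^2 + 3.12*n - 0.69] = 0.69*n^2 + 5.04*n + 3.12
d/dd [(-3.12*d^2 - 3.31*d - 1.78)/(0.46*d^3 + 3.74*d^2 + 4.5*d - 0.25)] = (1.4352*d^4 + 3.0452*d^3 + 0.7958*d^2 + 14.8744*d + 8.8375)/(0.2116*d^6 + 3.4408*d^5 + 18.1276*d^4 + 33.43*d^3 + 18.38*d^2 - 2.25*d + 0.0625)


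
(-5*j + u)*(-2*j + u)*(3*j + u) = 30*j^3 - 11*j^2*u - 4*j*u^2 + u^3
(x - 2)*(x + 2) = x^2 - 4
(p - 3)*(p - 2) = p^2 - 5*p + 6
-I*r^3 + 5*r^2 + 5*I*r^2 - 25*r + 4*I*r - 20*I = (r - 5)*(r + 4*I)*(-I*r + 1)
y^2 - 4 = (y - 2)*(y + 2)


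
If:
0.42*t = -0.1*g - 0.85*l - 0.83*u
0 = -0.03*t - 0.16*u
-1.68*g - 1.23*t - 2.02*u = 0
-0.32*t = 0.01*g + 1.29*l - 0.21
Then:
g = 11.32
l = 5.62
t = -22.35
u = 4.19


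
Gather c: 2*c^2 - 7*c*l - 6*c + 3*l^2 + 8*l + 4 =2*c^2 + c*(-7*l - 6) + 3*l^2 + 8*l + 4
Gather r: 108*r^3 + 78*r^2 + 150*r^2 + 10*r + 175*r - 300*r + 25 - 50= 108*r^3 + 228*r^2 - 115*r - 25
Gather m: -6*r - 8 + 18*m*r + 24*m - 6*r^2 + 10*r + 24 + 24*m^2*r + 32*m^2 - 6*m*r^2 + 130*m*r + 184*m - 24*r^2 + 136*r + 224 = m^2*(24*r + 32) + m*(-6*r^2 + 148*r + 208) - 30*r^2 + 140*r + 240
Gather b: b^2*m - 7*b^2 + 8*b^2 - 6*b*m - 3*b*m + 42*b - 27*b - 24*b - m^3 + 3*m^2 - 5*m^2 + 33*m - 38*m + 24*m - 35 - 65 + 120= b^2*(m + 1) + b*(-9*m - 9) - m^3 - 2*m^2 + 19*m + 20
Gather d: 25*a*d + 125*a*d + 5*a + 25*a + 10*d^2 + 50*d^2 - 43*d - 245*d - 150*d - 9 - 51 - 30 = 30*a + 60*d^2 + d*(150*a - 438) - 90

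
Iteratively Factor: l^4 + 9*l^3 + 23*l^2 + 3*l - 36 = (l + 3)*(l^3 + 6*l^2 + 5*l - 12) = (l - 1)*(l + 3)*(l^2 + 7*l + 12) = (l - 1)*(l + 3)^2*(l + 4)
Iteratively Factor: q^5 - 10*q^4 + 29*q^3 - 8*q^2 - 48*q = (q - 4)*(q^4 - 6*q^3 + 5*q^2 + 12*q) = (q - 4)*(q + 1)*(q^3 - 7*q^2 + 12*q) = (q - 4)*(q - 3)*(q + 1)*(q^2 - 4*q) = (q - 4)^2*(q - 3)*(q + 1)*(q)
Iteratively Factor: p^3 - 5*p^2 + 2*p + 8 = (p - 2)*(p^2 - 3*p - 4) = (p - 2)*(p + 1)*(p - 4)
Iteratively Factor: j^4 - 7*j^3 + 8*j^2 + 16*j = (j)*(j^3 - 7*j^2 + 8*j + 16) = j*(j + 1)*(j^2 - 8*j + 16) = j*(j - 4)*(j + 1)*(j - 4)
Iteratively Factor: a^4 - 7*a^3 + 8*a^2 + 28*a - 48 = (a - 2)*(a^3 - 5*a^2 - 2*a + 24) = (a - 3)*(a - 2)*(a^2 - 2*a - 8) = (a - 3)*(a - 2)*(a + 2)*(a - 4)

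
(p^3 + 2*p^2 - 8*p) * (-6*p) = -6*p^4 - 12*p^3 + 48*p^2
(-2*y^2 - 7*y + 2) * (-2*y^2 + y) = 4*y^4 + 12*y^3 - 11*y^2 + 2*y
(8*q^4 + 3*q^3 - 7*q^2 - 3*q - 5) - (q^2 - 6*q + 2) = 8*q^4 + 3*q^3 - 8*q^2 + 3*q - 7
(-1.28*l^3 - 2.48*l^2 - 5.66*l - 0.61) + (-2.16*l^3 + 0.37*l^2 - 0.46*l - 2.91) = -3.44*l^3 - 2.11*l^2 - 6.12*l - 3.52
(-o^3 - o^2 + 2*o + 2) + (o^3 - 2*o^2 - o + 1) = -3*o^2 + o + 3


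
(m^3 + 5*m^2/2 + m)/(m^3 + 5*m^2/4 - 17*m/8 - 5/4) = 4*m/(4*m - 5)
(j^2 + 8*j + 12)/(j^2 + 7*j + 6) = (j + 2)/(j + 1)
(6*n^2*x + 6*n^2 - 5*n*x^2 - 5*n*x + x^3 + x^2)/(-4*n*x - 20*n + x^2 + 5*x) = (-6*n^2*x - 6*n^2 + 5*n*x^2 + 5*n*x - x^3 - x^2)/(4*n*x + 20*n - x^2 - 5*x)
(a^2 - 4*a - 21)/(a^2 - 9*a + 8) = (a^2 - 4*a - 21)/(a^2 - 9*a + 8)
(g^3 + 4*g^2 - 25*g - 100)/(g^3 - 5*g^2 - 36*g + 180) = (g^2 + 9*g + 20)/(g^2 - 36)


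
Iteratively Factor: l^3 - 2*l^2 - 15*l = (l)*(l^2 - 2*l - 15) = l*(l - 5)*(l + 3)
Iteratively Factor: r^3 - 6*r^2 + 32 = (r - 4)*(r^2 - 2*r - 8) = (r - 4)*(r + 2)*(r - 4)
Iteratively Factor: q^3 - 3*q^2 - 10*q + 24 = (q - 4)*(q^2 + q - 6) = (q - 4)*(q - 2)*(q + 3)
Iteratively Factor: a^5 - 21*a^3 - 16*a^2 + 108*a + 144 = (a - 4)*(a^4 + 4*a^3 - 5*a^2 - 36*a - 36) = (a - 4)*(a + 2)*(a^3 + 2*a^2 - 9*a - 18) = (a - 4)*(a + 2)*(a + 3)*(a^2 - a - 6) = (a - 4)*(a + 2)^2*(a + 3)*(a - 3)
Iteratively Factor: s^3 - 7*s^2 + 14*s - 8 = (s - 4)*(s^2 - 3*s + 2) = (s - 4)*(s - 1)*(s - 2)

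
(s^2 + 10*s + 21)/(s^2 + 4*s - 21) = (s + 3)/(s - 3)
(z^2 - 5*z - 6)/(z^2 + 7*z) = (z^2 - 5*z - 6)/(z*(z + 7))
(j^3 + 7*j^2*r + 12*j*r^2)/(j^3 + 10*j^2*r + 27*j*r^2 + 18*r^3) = j*(j + 4*r)/(j^2 + 7*j*r + 6*r^2)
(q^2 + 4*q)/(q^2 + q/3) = 3*(q + 4)/(3*q + 1)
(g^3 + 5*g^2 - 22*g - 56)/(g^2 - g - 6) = (g^2 + 3*g - 28)/(g - 3)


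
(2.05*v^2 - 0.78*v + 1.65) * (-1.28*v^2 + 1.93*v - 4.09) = -2.624*v^4 + 4.9549*v^3 - 12.0019*v^2 + 6.3747*v - 6.7485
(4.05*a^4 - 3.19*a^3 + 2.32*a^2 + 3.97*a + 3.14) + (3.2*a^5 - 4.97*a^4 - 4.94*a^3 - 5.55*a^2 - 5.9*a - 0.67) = 3.2*a^5 - 0.92*a^4 - 8.13*a^3 - 3.23*a^2 - 1.93*a + 2.47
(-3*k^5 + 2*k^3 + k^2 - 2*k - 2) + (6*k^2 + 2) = -3*k^5 + 2*k^3 + 7*k^2 - 2*k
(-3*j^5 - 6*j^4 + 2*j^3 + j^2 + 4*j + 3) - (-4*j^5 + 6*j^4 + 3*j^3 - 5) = j^5 - 12*j^4 - j^3 + j^2 + 4*j + 8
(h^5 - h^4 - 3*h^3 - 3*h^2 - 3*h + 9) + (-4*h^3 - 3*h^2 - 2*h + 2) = h^5 - h^4 - 7*h^3 - 6*h^2 - 5*h + 11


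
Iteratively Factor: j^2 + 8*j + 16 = (j + 4)*(j + 4)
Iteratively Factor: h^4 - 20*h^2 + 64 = (h - 2)*(h^3 + 2*h^2 - 16*h - 32) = (h - 4)*(h - 2)*(h^2 + 6*h + 8) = (h - 4)*(h - 2)*(h + 2)*(h + 4)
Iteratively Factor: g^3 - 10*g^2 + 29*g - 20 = (g - 5)*(g^2 - 5*g + 4) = (g - 5)*(g - 4)*(g - 1)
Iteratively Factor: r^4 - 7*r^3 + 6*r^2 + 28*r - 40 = (r + 2)*(r^3 - 9*r^2 + 24*r - 20) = (r - 5)*(r + 2)*(r^2 - 4*r + 4) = (r - 5)*(r - 2)*(r + 2)*(r - 2)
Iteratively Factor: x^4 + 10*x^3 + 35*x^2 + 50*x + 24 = (x + 3)*(x^3 + 7*x^2 + 14*x + 8) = (x + 3)*(x + 4)*(x^2 + 3*x + 2) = (x + 2)*(x + 3)*(x + 4)*(x + 1)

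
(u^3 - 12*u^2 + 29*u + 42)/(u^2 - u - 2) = (u^2 - 13*u + 42)/(u - 2)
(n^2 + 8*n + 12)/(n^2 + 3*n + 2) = (n + 6)/(n + 1)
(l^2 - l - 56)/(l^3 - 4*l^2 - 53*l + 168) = 1/(l - 3)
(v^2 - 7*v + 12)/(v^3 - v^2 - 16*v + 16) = (v - 3)/(v^2 + 3*v - 4)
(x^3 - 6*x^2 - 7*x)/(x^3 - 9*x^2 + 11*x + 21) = x/(x - 3)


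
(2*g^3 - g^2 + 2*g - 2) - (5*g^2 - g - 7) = 2*g^3 - 6*g^2 + 3*g + 5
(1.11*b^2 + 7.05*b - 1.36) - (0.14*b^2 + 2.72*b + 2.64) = 0.97*b^2 + 4.33*b - 4.0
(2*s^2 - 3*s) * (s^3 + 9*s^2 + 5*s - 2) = 2*s^5 + 15*s^4 - 17*s^3 - 19*s^2 + 6*s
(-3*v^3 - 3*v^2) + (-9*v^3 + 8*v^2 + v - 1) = -12*v^3 + 5*v^2 + v - 1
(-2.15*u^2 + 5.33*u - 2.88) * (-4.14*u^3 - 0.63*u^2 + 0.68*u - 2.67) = 8.901*u^5 - 20.7117*u^4 + 7.1033*u^3 + 11.1793*u^2 - 16.1895*u + 7.6896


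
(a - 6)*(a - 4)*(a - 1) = a^3 - 11*a^2 + 34*a - 24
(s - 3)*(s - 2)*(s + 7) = s^3 + 2*s^2 - 29*s + 42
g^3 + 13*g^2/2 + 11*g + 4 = (g + 1/2)*(g + 2)*(g + 4)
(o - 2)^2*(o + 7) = o^3 + 3*o^2 - 24*o + 28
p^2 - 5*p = p*(p - 5)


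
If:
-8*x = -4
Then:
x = 1/2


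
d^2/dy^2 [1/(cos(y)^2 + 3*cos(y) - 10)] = (-4*sin(y)^4 + 51*sin(y)^2 - 75*cos(y)/4 - 9*cos(3*y)/4 - 9)/((cos(y) - 2)^3*(cos(y) + 5)^3)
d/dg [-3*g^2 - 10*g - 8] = -6*g - 10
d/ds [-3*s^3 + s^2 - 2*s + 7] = -9*s^2 + 2*s - 2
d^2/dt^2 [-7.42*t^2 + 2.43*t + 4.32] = -14.8400000000000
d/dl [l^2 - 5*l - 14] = 2*l - 5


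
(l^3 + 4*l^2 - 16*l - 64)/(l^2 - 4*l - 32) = (l^2 - 16)/(l - 8)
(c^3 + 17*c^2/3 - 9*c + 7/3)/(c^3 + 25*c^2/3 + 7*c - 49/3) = (3*c - 1)/(3*c + 7)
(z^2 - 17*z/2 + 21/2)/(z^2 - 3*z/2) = (z - 7)/z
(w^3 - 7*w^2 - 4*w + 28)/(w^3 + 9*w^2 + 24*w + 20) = (w^2 - 9*w + 14)/(w^2 + 7*w + 10)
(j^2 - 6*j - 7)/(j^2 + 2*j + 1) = (j - 7)/(j + 1)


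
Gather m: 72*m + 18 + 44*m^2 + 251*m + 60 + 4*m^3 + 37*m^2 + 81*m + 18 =4*m^3 + 81*m^2 + 404*m + 96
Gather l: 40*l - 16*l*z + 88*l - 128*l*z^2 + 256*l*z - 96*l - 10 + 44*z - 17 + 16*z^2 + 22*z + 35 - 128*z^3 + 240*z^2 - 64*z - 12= l*(-128*z^2 + 240*z + 32) - 128*z^3 + 256*z^2 + 2*z - 4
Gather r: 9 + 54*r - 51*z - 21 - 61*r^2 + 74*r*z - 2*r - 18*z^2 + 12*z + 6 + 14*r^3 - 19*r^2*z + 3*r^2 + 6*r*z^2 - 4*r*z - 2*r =14*r^3 + r^2*(-19*z - 58) + r*(6*z^2 + 70*z + 50) - 18*z^2 - 39*z - 6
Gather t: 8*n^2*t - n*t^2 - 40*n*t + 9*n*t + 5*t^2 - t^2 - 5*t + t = t^2*(4 - n) + t*(8*n^2 - 31*n - 4)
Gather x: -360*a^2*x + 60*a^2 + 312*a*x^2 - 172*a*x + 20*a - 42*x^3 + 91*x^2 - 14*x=60*a^2 + 20*a - 42*x^3 + x^2*(312*a + 91) + x*(-360*a^2 - 172*a - 14)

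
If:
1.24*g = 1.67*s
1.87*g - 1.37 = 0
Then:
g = 0.73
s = 0.54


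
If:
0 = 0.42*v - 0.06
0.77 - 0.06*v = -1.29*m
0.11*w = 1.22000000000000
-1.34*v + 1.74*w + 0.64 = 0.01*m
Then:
No Solution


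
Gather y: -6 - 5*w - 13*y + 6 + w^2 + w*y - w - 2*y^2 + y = w^2 - 6*w - 2*y^2 + y*(w - 12)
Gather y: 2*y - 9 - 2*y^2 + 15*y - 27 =-2*y^2 + 17*y - 36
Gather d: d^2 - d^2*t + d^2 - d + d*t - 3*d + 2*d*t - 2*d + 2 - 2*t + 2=d^2*(2 - t) + d*(3*t - 6) - 2*t + 4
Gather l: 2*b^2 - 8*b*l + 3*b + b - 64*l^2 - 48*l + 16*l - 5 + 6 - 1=2*b^2 + 4*b - 64*l^2 + l*(-8*b - 32)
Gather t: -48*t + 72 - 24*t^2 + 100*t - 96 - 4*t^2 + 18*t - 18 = -28*t^2 + 70*t - 42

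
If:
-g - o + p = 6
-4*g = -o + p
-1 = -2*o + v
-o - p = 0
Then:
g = -6/5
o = -12/5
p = 12/5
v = -29/5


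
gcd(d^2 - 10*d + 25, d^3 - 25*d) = d - 5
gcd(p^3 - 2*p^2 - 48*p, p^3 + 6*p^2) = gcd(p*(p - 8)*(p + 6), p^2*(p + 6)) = p^2 + 6*p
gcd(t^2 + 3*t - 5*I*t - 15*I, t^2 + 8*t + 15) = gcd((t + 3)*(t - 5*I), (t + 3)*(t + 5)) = t + 3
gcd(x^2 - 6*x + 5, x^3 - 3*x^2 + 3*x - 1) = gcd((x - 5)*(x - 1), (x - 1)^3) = x - 1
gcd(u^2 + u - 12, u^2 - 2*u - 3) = u - 3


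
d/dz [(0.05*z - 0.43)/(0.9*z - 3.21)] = (0.20385*z - 0.727065)/(0.9*z - 3.21)^3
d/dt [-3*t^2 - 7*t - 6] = -6*t - 7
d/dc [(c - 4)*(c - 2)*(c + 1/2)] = 3*c^2 - 11*c + 5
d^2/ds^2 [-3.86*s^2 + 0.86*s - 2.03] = -7.72000000000000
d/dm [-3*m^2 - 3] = -6*m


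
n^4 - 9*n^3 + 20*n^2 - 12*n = n*(n - 6)*(n - 2)*(n - 1)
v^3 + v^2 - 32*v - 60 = (v - 6)*(v + 2)*(v + 5)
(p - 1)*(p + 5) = p^2 + 4*p - 5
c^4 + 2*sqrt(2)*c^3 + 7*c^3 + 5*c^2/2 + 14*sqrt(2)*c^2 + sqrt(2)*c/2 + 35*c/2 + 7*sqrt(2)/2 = (c + 7)*(c + sqrt(2)/2)^2*(c + sqrt(2))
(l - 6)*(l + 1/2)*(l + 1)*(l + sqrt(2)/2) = l^4 - 9*l^3/2 + sqrt(2)*l^3/2 - 17*l^2/2 - 9*sqrt(2)*l^2/4 - 17*sqrt(2)*l/4 - 3*l - 3*sqrt(2)/2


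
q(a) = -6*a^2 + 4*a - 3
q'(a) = 4 - 12*a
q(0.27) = -2.36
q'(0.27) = 0.76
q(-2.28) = -43.31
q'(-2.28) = 31.36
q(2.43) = -28.71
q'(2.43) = -25.16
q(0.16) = -2.51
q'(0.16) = 2.08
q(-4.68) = -153.13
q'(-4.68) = 60.16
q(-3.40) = -85.96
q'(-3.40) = 44.80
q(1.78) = -14.89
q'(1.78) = -17.36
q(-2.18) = -40.23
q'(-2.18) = 30.16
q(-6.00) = -243.00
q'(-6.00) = 76.00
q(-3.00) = -69.00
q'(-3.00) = 40.00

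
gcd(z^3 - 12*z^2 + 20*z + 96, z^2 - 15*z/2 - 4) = z - 8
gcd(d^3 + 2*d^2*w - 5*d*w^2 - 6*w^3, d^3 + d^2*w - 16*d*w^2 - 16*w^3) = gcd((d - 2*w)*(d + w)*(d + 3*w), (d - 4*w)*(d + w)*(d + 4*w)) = d + w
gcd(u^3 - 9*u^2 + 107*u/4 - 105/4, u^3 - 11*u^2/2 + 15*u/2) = u^2 - 11*u/2 + 15/2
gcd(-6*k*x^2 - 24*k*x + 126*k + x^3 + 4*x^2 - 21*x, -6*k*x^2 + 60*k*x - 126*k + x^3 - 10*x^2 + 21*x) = -6*k*x + 18*k + x^2 - 3*x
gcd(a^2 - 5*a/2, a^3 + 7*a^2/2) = a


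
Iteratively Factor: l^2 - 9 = (l - 3)*(l + 3)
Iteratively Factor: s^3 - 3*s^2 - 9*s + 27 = (s + 3)*(s^2 - 6*s + 9) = (s - 3)*(s + 3)*(s - 3)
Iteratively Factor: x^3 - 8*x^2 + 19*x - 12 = (x - 1)*(x^2 - 7*x + 12) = (x - 3)*(x - 1)*(x - 4)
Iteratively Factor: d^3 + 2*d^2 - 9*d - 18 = (d - 3)*(d^2 + 5*d + 6) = (d - 3)*(d + 3)*(d + 2)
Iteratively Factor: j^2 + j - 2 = (j + 2)*(j - 1)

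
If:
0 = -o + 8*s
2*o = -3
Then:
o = -3/2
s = -3/16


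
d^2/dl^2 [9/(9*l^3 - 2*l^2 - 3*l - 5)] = 18*((2 - 27*l)*(-9*l^3 + 2*l^2 + 3*l + 5) - (-27*l^2 + 4*l + 3)^2)/(-9*l^3 + 2*l^2 + 3*l + 5)^3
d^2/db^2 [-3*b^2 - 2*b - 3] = -6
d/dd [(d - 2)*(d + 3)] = 2*d + 1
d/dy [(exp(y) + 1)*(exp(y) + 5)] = 2*(exp(y) + 3)*exp(y)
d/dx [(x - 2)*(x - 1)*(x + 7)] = 3*x^2 + 8*x - 19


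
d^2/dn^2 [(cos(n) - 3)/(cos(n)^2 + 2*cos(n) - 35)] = (-9*(1 - cos(2*n))^2*cos(n)/4 + 7*(1 - cos(2*n))^2/2 - 983*cos(n) + 186*cos(2*n) - 99*cos(3*n)/2 + cos(5*n)/2 + 78)/((cos(n) - 5)^3*(cos(n) + 7)^3)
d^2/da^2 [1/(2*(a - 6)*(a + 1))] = ((a - 6)^2 + (a - 6)*(a + 1) + (a + 1)^2)/((a - 6)^3*(a + 1)^3)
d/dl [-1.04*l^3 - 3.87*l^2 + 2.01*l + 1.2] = -3.12*l^2 - 7.74*l + 2.01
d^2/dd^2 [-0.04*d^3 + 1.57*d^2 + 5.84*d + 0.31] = 3.14 - 0.24*d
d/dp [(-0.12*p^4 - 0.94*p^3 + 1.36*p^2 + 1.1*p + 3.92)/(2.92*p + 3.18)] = (-1.0512*p^4 - 7.016*p^3 - 4.9964*p^2 + 8.6496*p - 7.9484)/(8.5264*p^2 + 18.5712*p + 10.1124)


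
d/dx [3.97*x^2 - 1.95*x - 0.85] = 7.94*x - 1.95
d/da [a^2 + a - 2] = 2*a + 1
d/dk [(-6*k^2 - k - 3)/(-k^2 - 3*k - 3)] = (17*k^2 + 30*k - 6)/(k^4 + 6*k^3 + 15*k^2 + 18*k + 9)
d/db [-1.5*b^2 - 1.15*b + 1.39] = -3.0*b - 1.15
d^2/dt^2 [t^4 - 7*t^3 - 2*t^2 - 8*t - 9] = 12*t^2 - 42*t - 4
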